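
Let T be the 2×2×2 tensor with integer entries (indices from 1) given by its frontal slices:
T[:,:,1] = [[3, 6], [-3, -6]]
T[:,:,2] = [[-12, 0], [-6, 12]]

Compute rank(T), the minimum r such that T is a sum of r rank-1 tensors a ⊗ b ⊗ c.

Lower bound: the mode-3 unfolding of T (rows indexed by k, columns by (i,j) = (1,1), (1,2), (2,1), (2,2)) is [[3, 6, -3, -6], [-12, 0, -6, 12]].
There the 2×2 minor on rows k ∈ {1, 2}, columns (i,j) ∈ {(1,1), (1,2)} is det [[3, 6], [-12, 0]] = 72 ≠ 0, so this unfolding has rank ≥ 2; CP rank is at least every unfolding rank, so rank(T) ≥ 2. (Flattening ranks never certify an upper bound on CP rank; for that we must actually write T with 2 rank-1 terms.)
Upper bound — finding two terms. Write S_k = T[:,:,k] for the frontal slices: S₁ = [[3, 6], [-3, -6]], S₂ = [[-12, 0], [-6, 12]].
If T = a₁ ⊗ b₁ ⊗ c₁ + a₂ ⊗ b₂ ⊗ c₂ then each S_k = c₁[k]·a₁b₁ᵀ + c₂[k]·a₂b₂ᵀ. S₁ and S₂ are linearly independent, so a₁b₁ᵀ and a₂b₂ᵀ must span the same plane of matrices: they are the rank-1 matrices of the form x·S₁ + y·S₂.
det(x·S₁ + y·S₂) is 144·xy − 144·y² = 144·(x − y)(y), vanishing at (x:y) = (1:1) and (1:0).
M₁ = S₁ + S₂ = [[-9, 6], [-9, 6]] = (-3)·(1, 1)(3, -2)ᵀ and M₂ = S₁ = [[3, 6], [-3, -6]] = 3·(1, -1)(1, 2)ᵀ, so take a₁ = (1, 1), b₁ = (3, -2), a₂ = (1, -1), b₂ = (1, 2).
Each slice is an integer combination of E₁ = a₁b₁ᵀ and E₂ = a₂b₂ᵀ: S₁ = 3·E₂, S₂ = −3·E₁ − 3·E₂; reading off coefficients, c₁ = (0, -3) and c₂ = (3, -3).
Hence T = (1, 1) ⊗ (3, -2) ⊗ (0, -3) + (1, -1) ⊗ (1, 2) ⊗ (3, -3), so rank(T) ≤ 2.
These bounds meet, so rank(T) = 2.

2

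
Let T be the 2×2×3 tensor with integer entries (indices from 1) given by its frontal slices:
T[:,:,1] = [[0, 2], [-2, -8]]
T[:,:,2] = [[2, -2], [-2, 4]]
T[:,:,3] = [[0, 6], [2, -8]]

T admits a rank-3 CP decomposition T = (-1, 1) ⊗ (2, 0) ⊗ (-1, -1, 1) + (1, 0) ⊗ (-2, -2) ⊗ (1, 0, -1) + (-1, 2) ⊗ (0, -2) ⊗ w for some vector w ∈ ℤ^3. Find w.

Subtract the known terms from T to get the rank-1 residual R = (-1, 2) ⊗ (0, -2) ⊗ w, so R[i,j,k] = a[i]·b[j]·w[k]. Pick indices with nonzero a[1]·b[2] = (-1)·(-2) = 2. Only the fibre through (1,2,·) is needed: R[1,2,:] = T[1,2,:] − Σₗ aₗ[1]bₗ[2]cₗ = [2, -2, 6] − (-1)·(0)·(-1, -1, 1) − (1)·(-2)·(1, 0, -1) = [4, -2, 4]. Then w[k] = R[1,2,k] / 2 for each k, giving w = [4, -2, 4] / 2 = (2, -1, 2).

w = (2, -1, 2)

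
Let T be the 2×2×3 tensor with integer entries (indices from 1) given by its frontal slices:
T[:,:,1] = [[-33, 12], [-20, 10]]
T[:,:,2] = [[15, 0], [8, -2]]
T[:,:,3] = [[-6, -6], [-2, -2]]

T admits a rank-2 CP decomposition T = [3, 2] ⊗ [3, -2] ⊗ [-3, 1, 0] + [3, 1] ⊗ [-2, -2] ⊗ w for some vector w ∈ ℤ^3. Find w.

Subtract the known terms from T to get the rank-1 residual R = [3, 1] ⊗ [-2, -2] ⊗ w, so R[i,j,k] = a[i]·b[j]·w[k]. Pick indices with nonzero a[1]·b[1] = (3)·(-2) = -6. Only the fibre through (1,1,·) is needed: R[1,1,:] = T[1,1,:] − Σₗ aₗ[1]bₗ[1]cₗ = [-33, 15, -6] − (3)·(3)·[-3, 1, 0] = [-6, 6, -6]. Then w[k] = R[1,1,k] / -6 for each k, giving w = [-6, 6, -6] / -6 = [1, -1, 1].

w = [1, -1, 1]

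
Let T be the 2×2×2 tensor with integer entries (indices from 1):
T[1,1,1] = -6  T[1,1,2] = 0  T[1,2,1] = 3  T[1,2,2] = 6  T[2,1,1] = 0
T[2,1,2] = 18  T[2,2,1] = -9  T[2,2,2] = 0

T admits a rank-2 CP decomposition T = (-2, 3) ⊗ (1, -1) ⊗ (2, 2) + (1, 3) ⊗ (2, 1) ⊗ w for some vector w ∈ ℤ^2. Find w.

w = (-1, 2)

Subtract the known terms from T to get the rank-1 residual R = (1, 3) ⊗ (2, 1) ⊗ w, so R[i,j,k] = a[i]·b[j]·w[k]. Pick indices with nonzero a[1]·b[1] = (1)·(2) = 2. Only the fibre through (1,1,·) is needed: R[1,1,:] = T[1,1,:] − Σₗ aₗ[1]bₗ[1]cₗ = [-6, 0] − (-2)·(1)·(2, 2) = [-2, 4]. Then w[k] = R[1,1,k] / 2 for each k, giving w = [-2, 4] / 2 = (-1, 2).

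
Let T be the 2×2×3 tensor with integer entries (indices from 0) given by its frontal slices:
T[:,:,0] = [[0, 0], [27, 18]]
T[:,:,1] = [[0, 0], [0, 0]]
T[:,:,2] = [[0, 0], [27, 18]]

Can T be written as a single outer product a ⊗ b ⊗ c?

If T = a ⊗ b ⊗ c then every fibre of T is a multiple of the corresponding factor, so read the factors off the fibres through the nonzero entry T[1,0,0] = 27.
The mode-1 fibre T[:,0,0] = [0, 27] gives a = [0, 1] (primitive direction); the mode-2 fibre T[1,:,0] = [27, 18] gives b = [3, 2]; then c[k] = T[1,0,k] / (a[1]·b[0]) = [27, 0, 27] / 3 = [9, 0, 9].
Expanding [0, 1] ⊗ [3, 2] ⊗ [9, 0, 9] reproduces all 12 entries of T, so T = [0, 1] ⊗ [3, 2] ⊗ [9, 0, 9] and rank(T) ≤ 1.
Equivalently every frontal slice T[:,:,k] is c[k] times the rank-1 matrix [0, 1] ⊗ [3, 2]. So T has rank 1 (it is nonzero).

Yes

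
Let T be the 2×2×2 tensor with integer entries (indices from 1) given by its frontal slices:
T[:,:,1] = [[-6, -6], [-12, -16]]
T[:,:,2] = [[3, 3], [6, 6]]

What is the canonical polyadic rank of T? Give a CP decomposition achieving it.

Lower bound: the mode-2 unfolding of T (rows indexed by j, columns by (i,k) = (1,1), (1,2), (2,1), (2,2)) is [[-6, 3, -12, 6], [-6, 3, -16, 6]].
There the 2×2 minor on rows j ∈ {1, 2}, columns (i,k) ∈ {(1,1), (2,1)} is det [[-6, -12], [-6, -16]] = 24 ≠ 0, so this unfolding has rank ≥ 2; CP rank is at least every unfolding rank, so rank(T) ≥ 2. (This is only a lower bound: in general the CP rank may exceed every unfolding rank, so we still need to exhibit 2 rank-1 terms summing to T.)
Upper bound — finding two terms. Write S_k = T[:,:,k] for the frontal slices: S₁ = [[-6, -6], [-12, -16]], S₂ = [[3, 3], [6, 6]].
If T = a₁ (x) b₁ (x) c₁ + a₂ (x) b₂ (x) c₂ then each S_k = c₁[k]·a₁b₁ᵀ + c₂[k]·a₂b₂ᵀ. S₁ and S₂ are linearly independent, so a₁b₁ᵀ and a₂b₂ᵀ must span the same plane of matrices: they are the rank-1 matrices of the form x·S₁ + y·S₂.
det(x·S₁ + y·S₂) is 24·x² − 12·xy = 12·(2·x − y)(x), vanishing at (x:y) = (1:2) and (0:1).
M₁ = S₁ + 2·S₂ = [[0, 0], [0, -4]] = (-4)·[0, 1][0, 1]ᵀ and M₂ = S₂ = [[3, 3], [6, 6]] = 3·[1, 2][1, 1]ᵀ, so take a₁ = [0, 1], b₁ = [0, 1], a₂ = [1, 2], b₂ = [1, 1].
Each slice is an integer combination of E₁ = a₁b₁ᵀ and E₂ = a₂b₂ᵀ: S₁ = −4·E₁ − 6·E₂, S₂ = 3·E₂; reading off coefficients, c₁ = [-4, 0] and c₂ = [-6, 3].
Hence T = [0, 1] (x) [0, 1] (x) [-4, 0] + [1, 2] (x) [1, 1] (x) [-6, 3], so rank(T) ≤ 2.
These bounds meet, so rank(T) = 2.

rank(T) = 2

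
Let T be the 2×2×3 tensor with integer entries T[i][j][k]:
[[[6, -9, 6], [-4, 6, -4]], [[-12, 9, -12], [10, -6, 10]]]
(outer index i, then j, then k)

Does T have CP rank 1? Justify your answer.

The mode-2 unfolding of T (rows indexed by j, columns by (i,k) = (0,0), (0,1), (0,2), (1,0), (1,1), (1,2)) is [[6, -9, 6, -12, 9, -12], [-4, 6, -4, 10, -6, 10]].
There the 2×2 minor on rows j ∈ {0, 1}, columns (i,k) ∈ {(0,0), (1,0)} is det [[6, -12], [-4, 10]] = 12 ≠ 0, so this unfolding has rank ≥ 2; CP rank is at least every unfolding rank, so rank(T) ≥ 2.
In particular rank(T) ≥ 2 > 1, so T is not rank-1.

No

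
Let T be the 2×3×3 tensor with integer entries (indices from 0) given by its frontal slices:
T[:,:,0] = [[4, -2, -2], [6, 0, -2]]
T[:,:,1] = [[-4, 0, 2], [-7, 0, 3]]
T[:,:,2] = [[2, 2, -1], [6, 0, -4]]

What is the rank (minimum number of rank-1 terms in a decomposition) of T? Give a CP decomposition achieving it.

Lower bound: the mode-2 unfolding of T (rows indexed by j, columns by (i,k) = (0,0), (0,1), (0,2), (1,0), (1,1), (1,2)) is [[4, -4, 2, 6, -7, 6], [-2, 0, 2, 0, 0, 0], [-2, 2, -1, -2, 3, -4]].
There the 3×3 minor on rows j ∈ {0, 1, 2}, columns (i,k) ∈ {(0,0), (0,1), (1,0)} is det [[4, -4, 6], [-2, 0, 0], [-2, 2, -2]] = -8 ≠ 0, so this unfolding has rank ≥ 3; CP rank is at least every unfolding rank, so rank(T) ≥ 3. (This is only a lower bound: in general the CP rank may exceed every unfolding rank, so we still need to exhibit 3 rank-1 terms summing to T.)
Upper bound: T is a sum of 3 rank-1 terms, T = [0, 1] ∘ [1, 0, -1] ∘ [-2, 1, 2] + [1, 0] ∘ [0, 1, 0] ∘ [-2, 0, 2] + [1, 2] ∘ [2, 0, -1] ∘ [2, -2, 1] (one valid choice — decompositions are not unique — normalised so each a, b is primitive with positive first nonzero entry; check it by expanding all entries), so rank(T) ≤ 3.
These bounds meet, so rank(T) = 3.
Check entry T[0,0,2] = 2: (0)·(1)·(2) + (1)·(0)·(2) + (1)·(2)·(1) = 2.

rank(T) = 3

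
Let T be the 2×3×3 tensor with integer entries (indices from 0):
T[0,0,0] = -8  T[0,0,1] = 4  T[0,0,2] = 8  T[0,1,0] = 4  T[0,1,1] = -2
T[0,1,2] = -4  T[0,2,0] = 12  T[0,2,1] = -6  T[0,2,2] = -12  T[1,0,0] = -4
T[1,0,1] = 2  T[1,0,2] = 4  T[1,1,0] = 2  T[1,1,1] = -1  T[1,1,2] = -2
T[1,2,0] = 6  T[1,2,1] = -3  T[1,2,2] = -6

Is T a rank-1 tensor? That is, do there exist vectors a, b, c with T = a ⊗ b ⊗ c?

If T = a ⊗ b ⊗ c then every fibre of T is a multiple of the corresponding factor, so read the factors off the fibres through the nonzero entry T[0,0,0] = -8.
The mode-1 fibre T[:,0,0] = [-8, -4] gives a = [2, 1] (primitive direction); the mode-2 fibre T[0,:,0] = [-8, 4, 12] gives b = [2, -1, -3]; then c[k] = T[0,0,k] / (a[0]·b[0]) = [-8, 4, 8] / 4 = [-2, 1, 2].
Expanding [2, 1] ⊗ [2, -1, -3] ⊗ [-2, 1, 2] reproduces all 18 entries of T, so T = [2, 1] ⊗ [2, -1, -3] ⊗ [-2, 1, 2] and rank(T) ≤ 1.
Equivalently every frontal slice T[:,:,k] is c[k] times the rank-1 matrix [2, 1] ⊗ [2, -1, -3]. So T has rank 1 (it is nonzero).

Yes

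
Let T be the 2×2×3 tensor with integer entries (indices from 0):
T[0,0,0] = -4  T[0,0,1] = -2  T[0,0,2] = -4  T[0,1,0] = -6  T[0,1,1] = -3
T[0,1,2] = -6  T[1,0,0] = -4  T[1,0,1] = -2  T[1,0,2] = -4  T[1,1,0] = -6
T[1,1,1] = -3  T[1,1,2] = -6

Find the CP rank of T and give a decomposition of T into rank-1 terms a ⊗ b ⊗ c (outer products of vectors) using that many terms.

rank(T) = 1

Lower bound: T ≠ 0 (e.g. T[0,0,0] = -4), so rank(T) ≥ 1.
Upper bound: if T = a ⊗ b ⊗ c then every fibre of T is a multiple of the corresponding factor, so read the factors off the fibres through the nonzero entry T[0,0,0] = -4.
The mode-1 fibre T[:,0,0] = [-4, -4] gives a = (1, 1) (primitive direction); the mode-2 fibre T[0,:,0] = [-4, -6] gives b = (2, 3); then c[k] = T[0,0,k] / (a[0]·b[0]) = [-4, -2, -4] / 2 = (-2, -1, -2).
Expanding (1, 1) ⊗ (2, 3) ⊗ (-2, -1, -2) reproduces all 12 entries of T, so T = (1, 1) ⊗ (2, 3) ⊗ (-2, -1, -2) and rank(T) ≤ 1.
These bounds meet, so rank(T) = 1.
Check entry T[0,0,1] = -2: (1)·(2)·(-1) = -2.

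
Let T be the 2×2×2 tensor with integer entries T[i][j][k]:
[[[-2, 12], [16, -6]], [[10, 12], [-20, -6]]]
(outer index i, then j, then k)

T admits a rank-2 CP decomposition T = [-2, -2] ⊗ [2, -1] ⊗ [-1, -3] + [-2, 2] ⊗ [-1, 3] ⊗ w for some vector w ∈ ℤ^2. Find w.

w = [-3, 0]

Subtract the known terms from T to get the rank-1 residual R = [-2, 2] ⊗ [-1, 3] ⊗ w, so R[i,j,k] = a[i]·b[j]·w[k]. Pick indices with nonzero a[0]·b[0] = (-2)·(-1) = 2. Only the fibre through (0,0,·) is needed: R[0,0,:] = T[0,0,:] − Σₗ aₗ[0]bₗ[0]cₗ = [-2, 12] − (-2)·(2)·[-1, -3] = [-6, 0]. Then w[k] = R[0,0,k] / 2 for each k, giving w = [-6, 0] / 2 = [-3, 0].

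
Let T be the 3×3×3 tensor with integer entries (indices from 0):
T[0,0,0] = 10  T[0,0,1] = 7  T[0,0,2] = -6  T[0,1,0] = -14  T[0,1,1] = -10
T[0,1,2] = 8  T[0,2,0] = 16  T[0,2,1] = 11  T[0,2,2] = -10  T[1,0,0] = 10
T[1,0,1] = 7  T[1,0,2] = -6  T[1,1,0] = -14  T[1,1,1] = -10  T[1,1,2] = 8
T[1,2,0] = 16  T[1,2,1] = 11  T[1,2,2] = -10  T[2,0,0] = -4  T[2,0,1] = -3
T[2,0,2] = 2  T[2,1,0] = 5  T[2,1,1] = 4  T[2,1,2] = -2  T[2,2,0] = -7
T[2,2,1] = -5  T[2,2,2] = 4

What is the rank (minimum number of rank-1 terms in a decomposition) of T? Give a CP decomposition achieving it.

Lower bound: the mode-2 unfolding of T (rows indexed by j, columns by (i,k) = (0,0), (0,1), (0,2), (1,0), (1,1), (1,2), (2,0), (2,1), (2,2)) is [[10, 7, -6, 10, 7, -6, -4, -3, 2], [-14, -10, 8, -14, -10, 8, 5, 4, -2], [16, 11, -10, 16, 11, -10, -7, -5, 4]].
There the 2×2 minor on rows j ∈ {0, 1}, columns (i,k) ∈ {(0,0), (0,1)} is det [[10, 7], [-14, -10]] = -2 ≠ 0, so this unfolding has rank ≥ 2; CP rank is at least every unfolding rank, so rank(T) ≥ 2. (Unfolding ranks only ever bound the CP rank from below — rank(T) can be strictly larger than all of them — so the matching upper bound has to come from an explicit 2-term decomposition.)
Upper bound — finding two terms. Write S_k = T[:,:,k] for the frontal slices: S₀ = [[10, -14, 16], [10, -14, 16], [-4, 5, -7]], S₁ = [[7, -10, 11], [7, -10, 11], [-3, 4, -5]], S₂ = [[-6, 8, -10], [-6, 8, -10], [2, -2, 4]].
If T = a₁ ⊗ b₁ ⊗ c₁ + a₂ ⊗ b₂ ⊗ c₂ then each S_k = c₁[k]·a₁b₁ᵀ + c₂[k]·a₂b₂ᵀ. S₀ and S₁ are linearly independent, so a₁b₁ᵀ and a₂b₂ᵀ must span the same plane of matrices: they are the rank-1 matrices of the form x·S₀ + y·S₁.
The 2×2 minor of x·S₀ + y·S₁ on rows {0,2}, columns {0,1} is −6·x² − 7·xy − 2·y² = −(3·x + 2·y)(2·x + y), vanishing at (x:y) = (2:-3) and (1:-2).
M₁ = 2·S₀ − 3·S₁ = [[-1, 2, -1], [-1, 2, -1], [1, -2, 1]] = −[1, 1, -1][1, -2, 1]ᵀ and M₂ = S₀ − 2·S₁ = [[-4, 6, -6], [-4, 6, -6], [2, -3, 3]] = −[2, 2, -1][2, -3, 3]ᵀ, so take a₁ = [1, 1, -1], b₁ = [1, -2, 1], a₂ = [2, 2, -1], b₂ = [2, -3, 3].
Each slice is an integer combination of E₁ = a₁b₁ᵀ and E₂ = a₂b₂ᵀ: S₀ = −2·E₁ + 3·E₂, S₁ = −E₁ + 2·E₂, S₂ = 2·E₁ − 2·E₂; reading off coefficients, c₁ = [-2, -1, 2] and c₂ = [3, 2, -2].
Hence T = [1, 1, -1] ⊗ [1, -2, 1] ⊗ [-2, -1, 2] + [2, 2, -1] ⊗ [2, -3, 3] ⊗ [3, 2, -2], so rank(T) ≤ 2.
These bounds meet, so rank(T) = 2.

rank(T) = 2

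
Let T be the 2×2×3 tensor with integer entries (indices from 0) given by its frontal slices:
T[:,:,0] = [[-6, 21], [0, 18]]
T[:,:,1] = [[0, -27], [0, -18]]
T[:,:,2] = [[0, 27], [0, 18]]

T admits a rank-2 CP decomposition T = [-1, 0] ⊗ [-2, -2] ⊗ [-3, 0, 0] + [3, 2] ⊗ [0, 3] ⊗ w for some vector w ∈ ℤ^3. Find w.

Subtract the known terms from T to get the rank-1 residual R = [3, 2] ⊗ [0, 3] ⊗ w, so R[i,j,k] = a[i]·b[j]·w[k]. Pick indices with nonzero a[0]·b[1] = (3)·(3) = 9. Only the fibre through (0,1,·) is needed: R[0,1,:] = T[0,1,:] − Σₗ aₗ[0]bₗ[1]cₗ = [21, -27, 27] − (-1)·(-2)·[-3, 0, 0] = [27, -27, 27]. Then w[k] = R[0,1,k] / 9 for each k, giving w = [27, -27, 27] / 9 = [3, -3, 3].

w = [3, -3, 3]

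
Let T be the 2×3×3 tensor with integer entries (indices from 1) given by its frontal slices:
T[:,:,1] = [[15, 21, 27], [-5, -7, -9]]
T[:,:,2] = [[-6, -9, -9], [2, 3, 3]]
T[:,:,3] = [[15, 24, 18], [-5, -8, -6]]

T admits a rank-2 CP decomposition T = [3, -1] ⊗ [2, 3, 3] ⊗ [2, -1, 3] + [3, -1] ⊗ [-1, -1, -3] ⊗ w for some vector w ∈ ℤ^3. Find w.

w = [-1, 0, 1]

Subtract the known terms from T to get the rank-1 residual R = [3, -1] ⊗ [-1, -1, -3] ⊗ w, so R[i,j,k] = a[i]·b[j]·w[k]. Pick indices with nonzero a[1]·b[1] = (3)·(-1) = -3. Only the fibre through (1,1,·) is needed: R[1,1,:] = T[1,1,:] − Σₗ aₗ[1]bₗ[1]cₗ = [15, -6, 15] − (3)·(2)·[2, -1, 3] = [3, 0, -3]. Then w[k] = R[1,1,k] / -3 for each k, giving w = [3, 0, -3] / -3 = [-1, 0, 1].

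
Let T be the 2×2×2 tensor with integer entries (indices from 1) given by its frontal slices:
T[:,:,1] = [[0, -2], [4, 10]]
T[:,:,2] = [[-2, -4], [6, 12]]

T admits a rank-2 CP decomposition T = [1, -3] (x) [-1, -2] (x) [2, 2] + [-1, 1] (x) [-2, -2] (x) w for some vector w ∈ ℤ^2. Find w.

w = [1, 0]

Subtract the known terms from T to get the rank-1 residual R = [-1, 1] (x) [-2, -2] (x) w, so R[i,j,k] = a[i]·b[j]·w[k]. Pick indices with nonzero a[1]·b[1] = (-1)·(-2) = 2. Only the fibre through (1,1,·) is needed: R[1,1,:] = T[1,1,:] − Σₗ aₗ[1]bₗ[1]cₗ = [0, -2] − (1)·(-1)·[2, 2] = [2, 0]. Then w[k] = R[1,1,k] / 2 for each k, giving w = [2, 0] / 2 = [1, 0].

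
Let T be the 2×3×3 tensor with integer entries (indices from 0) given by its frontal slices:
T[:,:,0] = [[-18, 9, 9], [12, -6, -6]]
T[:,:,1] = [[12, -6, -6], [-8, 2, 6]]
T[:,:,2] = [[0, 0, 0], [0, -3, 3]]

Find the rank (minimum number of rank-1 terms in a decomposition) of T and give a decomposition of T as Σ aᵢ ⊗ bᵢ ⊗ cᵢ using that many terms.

Lower bound: in the mode-1 unfolding of T (rows indexed by i, columns by (j,k)) the 2×2 minor on rows i ∈ {0, 1}, columns (j,k) ∈ {(0,0), (1,1)} is det [[-18, -6], [12, 2]] = 36 ≠ 0, so that unfolding has rank ≥ 2 and hence rank(T) ≥ 2 (CP rank is at least every unfolding rank, though it can be larger).
Upper bound: with S_k = T[:,:,k], the two rank-1 terms a₁b₁ᵀ, a₂b₂ᵀ are the rank-1 members of the pencil x·S₀ + y·S₁.
The 2×2 minor of x·S₀ + y·S₁ on rows {0,1}, columns {0,1} is 36·xy − 24·y² = 12·(3·x − 2·y)(y), vanishing at (x:y) = (2:3) and (1:0).
M₁ = 2·S₀ + 3·S₁ = [[0, 0, 0], [0, -6, 6]] = (-6)·(0, 1)(0, 1, -1)ᵀ and M₂ = S₀ = [[-18, 9, 9], [12, -6, -6]] = (-3)·(3, -2)(2, -1, -1)ᵀ, so take a₁ = (0, 1), b₁ = (0, 1, -1), a₂ = (3, -2), b₂ = (2, -1, -1).
Each slice is an integer combination of E₁ = a₁b₁ᵀ and E₂ = a₂b₂ᵀ: S₀ = −3·E₂, S₁ = −2·E₁ + 2·E₂, S₂ = −3·E₁; reading off coefficients, c₁ = (0, -2, -3) and c₂ = (-3, 2, 0).
Hence T = (0, 1) ⊗ (0, 1, -1) ⊗ (0, -2, -3) + (3, -2) ⊗ (2, -1, -1) ⊗ (-3, 2, 0), so rank(T) ≤ 2.
These bounds meet, so rank(T) = 2.

rank(T) = 2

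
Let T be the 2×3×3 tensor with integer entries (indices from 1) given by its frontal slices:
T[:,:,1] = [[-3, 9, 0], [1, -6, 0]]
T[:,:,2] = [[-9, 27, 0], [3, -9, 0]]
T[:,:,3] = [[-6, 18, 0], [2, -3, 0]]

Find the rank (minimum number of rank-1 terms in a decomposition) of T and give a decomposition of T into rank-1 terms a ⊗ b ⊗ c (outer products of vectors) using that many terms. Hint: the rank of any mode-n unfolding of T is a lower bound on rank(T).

Lower bound: the mode-1 unfolding of T (rows indexed by i, columns by (j,k) = (1,1), (1,2), (1,3), (2,1), (2,2), (2,3), (3,1), (3,2), (3,3)) is [[-3, -9, -6, 9, 27, 18, 0, 0, 0], [1, 3, 2, -6, -9, -3, 0, 0, 0]].
There the 2×2 minor on rows i ∈ {1, 2}, columns (j,k) ∈ {(1,1), (2,1)} is det [[-3, 9], [1, -6]] = 9 ≠ 0, so this unfolding has rank ≥ 2; CP rank is at least every unfolding rank, so rank(T) ≥ 2. (Flattening ranks never certify an upper bound on CP rank; for that we must actually write T with 2 rank-1 terms.)
Upper bound — finding two terms. Write S_k = T[:,:,k] for the frontal slices: S₁ = [[-3, 9, 0], [1, -6, 0]], S₂ = [[-9, 27, 0], [3, -9, 0]], S₃ = [[-6, 18, 0], [2, -3, 0]].
If T = a₁ ⊗ b₁ ⊗ c₁ + a₂ ⊗ b₂ ⊗ c₂ then each S_k = c₁[k]·a₁b₁ᵀ + c₂[k]·a₂b₂ᵀ. S₁ and S₂ are linearly independent, so a₁b₁ᵀ and a₂b₂ᵀ must span the same plane of matrices: they are the rank-1 matrices of the form x·S₁ + y·S₂.
The 2×2 minor of x·S₁ + y·S₂ on rows {1,2}, columns {1,2} is 9·x² + 27·xy = 9·(x + 3·y)(x), vanishing at (x:y) = (3:-1) and (0:1).
M₁ = 3·S₁ − S₂ = [[0, 0, 0], [0, -9, 0]] = (-9)·(0, 1)(0, 1, 0)ᵀ and M₂ = S₂ = [[-9, 27, 0], [3, -9, 0]] = (-3)·(3, -1)(1, -3, 0)ᵀ, so take a₁ = (0, 1), b₁ = (0, 1, 0), a₂ = (3, -1), b₂ = (1, -3, 0).
Each slice is an integer combination of E₁ = a₁b₁ᵀ and E₂ = a₂b₂ᵀ: S₁ = −3·E₁ − E₂, S₂ = −3·E₂, S₃ = 3·E₁ − 2·E₂; reading off coefficients, c₁ = (-3, 0, 3) and c₂ = (-1, -3, -2).
Hence T = (0, 1) ⊗ (0, 1, 0) ⊗ (-3, 0, 3) + (3, -1) ⊗ (1, -3, 0) ⊗ (-1, -3, -2), so rank(T) ≤ 2.
These bounds meet, so rank(T) = 2.

rank(T) = 2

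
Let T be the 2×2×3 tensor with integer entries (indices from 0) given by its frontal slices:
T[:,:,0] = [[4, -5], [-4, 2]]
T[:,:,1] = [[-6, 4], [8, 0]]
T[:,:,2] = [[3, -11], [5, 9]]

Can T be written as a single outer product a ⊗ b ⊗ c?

The mode-3 unfolding of T (rows indexed by k, columns by (i,j) = (0,0), (0,1), (1,0), (1,1)) is [[4, -5, -4, 2], [-6, 4, 8, 0], [3, -11, 5, 9]].
There the 3×3 minor on rows k ∈ {0, 1, 2}, columns (i,j) ∈ {(0,0), (0,1), (1,0)} is det [[4, -5, -4], [-6, 4, 8], [3, -11, 5]] = -54 ≠ 0, so this unfolding has rank ≥ 3; CP rank is at least every unfolding rank, so rank(T) ≥ 3.
In particular rank(T) ≥ 3 > 1, so T is not rank-1.

No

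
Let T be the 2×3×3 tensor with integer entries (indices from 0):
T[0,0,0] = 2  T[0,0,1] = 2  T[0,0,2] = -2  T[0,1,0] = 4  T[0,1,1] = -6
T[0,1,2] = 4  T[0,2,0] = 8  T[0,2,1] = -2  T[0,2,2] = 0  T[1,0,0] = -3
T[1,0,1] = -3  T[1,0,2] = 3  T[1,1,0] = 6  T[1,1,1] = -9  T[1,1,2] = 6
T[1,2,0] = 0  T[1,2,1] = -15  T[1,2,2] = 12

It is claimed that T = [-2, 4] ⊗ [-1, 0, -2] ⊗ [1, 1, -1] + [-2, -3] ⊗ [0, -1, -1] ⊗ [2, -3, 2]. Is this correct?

Reconstruct entry (1,0,0) from the claimed factors: Σₗ aₗ[1]bₗ[0]cₗ[0] = (4)·(-1)·(1) + (-3)·(0)·(2) = -4, but T[1,0,0] = -3. The claim is false.

No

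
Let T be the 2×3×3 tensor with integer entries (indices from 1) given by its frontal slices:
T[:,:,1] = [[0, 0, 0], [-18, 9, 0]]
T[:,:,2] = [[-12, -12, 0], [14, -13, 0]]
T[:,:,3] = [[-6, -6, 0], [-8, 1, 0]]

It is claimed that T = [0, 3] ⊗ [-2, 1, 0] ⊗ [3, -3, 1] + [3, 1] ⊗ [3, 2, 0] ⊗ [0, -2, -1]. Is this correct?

No

Reconstruct entry (1,1,2) from the claimed factors: Σₗ aₗ[1]bₗ[1]cₗ[2] = (0)·(-2)·(-3) + (3)·(3)·(-2) = -18, but T[1,1,2] = -12. The claim is false.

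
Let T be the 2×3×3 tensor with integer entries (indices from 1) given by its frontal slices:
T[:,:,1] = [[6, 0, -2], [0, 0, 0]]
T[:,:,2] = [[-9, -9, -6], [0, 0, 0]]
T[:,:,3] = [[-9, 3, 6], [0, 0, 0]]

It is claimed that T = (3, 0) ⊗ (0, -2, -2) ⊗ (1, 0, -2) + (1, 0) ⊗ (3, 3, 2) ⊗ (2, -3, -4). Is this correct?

Reconstruct entry (1,1,3) from the claimed factors: Σₗ aₗ[1]bₗ[1]cₗ[3] = (3)·(0)·(-2) + (1)·(3)·(-4) = -12, but T[1,1,3] = -9. The claim is false.

No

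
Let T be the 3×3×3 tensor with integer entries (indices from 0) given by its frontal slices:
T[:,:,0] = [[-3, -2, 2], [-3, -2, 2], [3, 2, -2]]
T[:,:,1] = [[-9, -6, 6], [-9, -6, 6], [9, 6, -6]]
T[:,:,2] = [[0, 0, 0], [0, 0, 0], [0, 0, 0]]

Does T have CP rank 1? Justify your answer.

Yes

If T = a ⊗ b ⊗ c then every fibre of T is a multiple of the corresponding factor, so read the factors off the fibres through the nonzero entry T[0,0,0] = -3.
The mode-1 fibre T[:,0,0] = [-3, -3, 3] gives a = [1, 1, -1] (primitive direction); the mode-2 fibre T[0,:,0] = [-3, -2, 2] gives b = [3, 2, -2]; then c[k] = T[0,0,k] / (a[0]·b[0]) = [-3, -9, 0] / 3 = [-1, -3, 0].
Expanding [1, 1, -1] ⊗ [3, 2, -2] ⊗ [-1, -3, 0] reproduces all 27 entries of T, so T = [1, 1, -1] ⊗ [3, 2, -2] ⊗ [-1, -3, 0] and rank(T) ≤ 1.
Equivalently every frontal slice T[:,:,k] is c[k] times the rank-1 matrix [1, 1, -1] ⊗ [3, 2, -2]. So T has rank 1 (it is nonzero).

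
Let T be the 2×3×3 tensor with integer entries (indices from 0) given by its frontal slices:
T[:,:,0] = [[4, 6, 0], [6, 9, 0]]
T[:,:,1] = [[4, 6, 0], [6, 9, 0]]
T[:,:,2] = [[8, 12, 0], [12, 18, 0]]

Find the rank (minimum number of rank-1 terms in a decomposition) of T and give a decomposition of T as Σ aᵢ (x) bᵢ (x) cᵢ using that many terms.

Lower bound: T ≠ 0 (e.g. T[0,0,0] = 4), so rank(T) ≥ 1.
Upper bound: if T = a (x) b (x) c then every fibre of T is a multiple of the corresponding factor, so read the factors off the fibres through the nonzero entry T[0,0,0] = 4.
The mode-1 fibre T[:,0,0] = [4, 6] gives a = [2, 3] (primitive direction); the mode-2 fibre T[0,:,0] = [4, 6, 0] gives b = [2, 3, 0]; then c[k] = T[0,0,k] / (a[0]·b[0]) = [4, 4, 8] / 4 = [1, 1, 2].
Expanding [2, 3] (x) [2, 3, 0] (x) [1, 1, 2] reproduces all 18 entries of T, so T = [2, 3] (x) [2, 3, 0] (x) [1, 1, 2] and rank(T) ≤ 1.
These bounds meet, so rank(T) = 1.
Check entry T[0,1,1] = 6: (2)·(3)·(1) = 6.

rank(T) = 1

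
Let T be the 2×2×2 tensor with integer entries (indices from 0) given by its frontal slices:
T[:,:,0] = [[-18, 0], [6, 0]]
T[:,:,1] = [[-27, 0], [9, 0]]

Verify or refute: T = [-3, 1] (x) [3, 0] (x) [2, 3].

Yes

Reconstruct entrywise from the claimed factors. For example, T[0,0,0] = -18 and Σₗ aₗ[0]bₗ[0]cₗ[0] = (-3)·(3)·(2) = -18; checking all 8 entries, every one matches. The claim holds.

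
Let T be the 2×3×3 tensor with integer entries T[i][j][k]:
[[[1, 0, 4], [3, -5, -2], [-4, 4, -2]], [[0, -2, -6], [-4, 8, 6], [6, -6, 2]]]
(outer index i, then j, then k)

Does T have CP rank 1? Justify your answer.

The mode-3 unfolding of T (rows indexed by k, columns by (i,j) = (0,0), (0,1), (0,2), (1,0), (1,1), (1,2)) is [[1, 3, -4, 0, -4, 6], [0, -5, 4, -2, 8, -6], [4, -2, -2, -6, 6, 2]].
There the 3×3 minor on rows k ∈ {0, 1, 2}, columns (i,j) ∈ {(0,0), (0,1), (0,2)} is det [[1, 3, -4], [0, -5, 4], [4, -2, -2]] = -14 ≠ 0, so this unfolding has rank ≥ 3; CP rank is at least every unfolding rank, so rank(T) ≥ 3.
In particular rank(T) ≥ 3 > 1, so T is not rank-1.

No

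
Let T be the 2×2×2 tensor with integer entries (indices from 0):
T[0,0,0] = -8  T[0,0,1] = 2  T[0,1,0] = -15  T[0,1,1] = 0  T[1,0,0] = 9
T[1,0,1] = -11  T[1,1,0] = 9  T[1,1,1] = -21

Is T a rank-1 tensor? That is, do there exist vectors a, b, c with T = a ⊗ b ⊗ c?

No

The mode-1 unfolding of T (rows indexed by i, columns by (j,k) = (0,0), (0,1), (1,0), (1,1)) is [[-8, 2, -15, 0], [9, -11, 9, -21]].
There the 2×2 minor on rows i ∈ {0, 1}, columns (j,k) ∈ {(0,0), (0,1)} is det [[-8, 2], [9, -11]] = 70 ≠ 0, so this unfolding has rank ≥ 2; CP rank is at least every unfolding rank, so rank(T) ≥ 2.
In particular rank(T) ≥ 2 > 1, so T is not rank-1.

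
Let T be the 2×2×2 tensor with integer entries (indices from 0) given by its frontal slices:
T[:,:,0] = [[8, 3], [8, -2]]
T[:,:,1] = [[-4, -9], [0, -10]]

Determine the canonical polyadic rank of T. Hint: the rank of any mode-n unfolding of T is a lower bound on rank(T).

2

Lower bound: the mode-3 unfolding of T (rows indexed by k, columns by (i,j) = (0,0), (0,1), (1,0), (1,1)) is [[8, 3, 8, -2], [-4, -9, 0, -10]].
There the 2×2 minor on rows k ∈ {0, 1}, columns (i,j) ∈ {(0,0), (0,1)} is det [[8, 3], [-4, -9]] = -60 ≠ 0, so this unfolding has rank ≥ 2; CP rank is at least every unfolding rank, so rank(T) ≥ 2. (This is only a lower bound: in general the CP rank may exceed every unfolding rank, so we still need to exhibit 2 rank-1 terms summing to T.)
Upper bound — finding two terms. Write S_k = T[:,:,k] for the frontal slices: S₀ = [[8, 3], [8, -2]], S₁ = [[-4, -9], [0, -10]].
If T = a₁ ∘ b₁ ∘ c₁ + a₂ ∘ b₂ ∘ c₂ then each S_k = c₁[k]·a₁b₁ᵀ + c₂[k]·a₂b₂ᵀ. S₀ and S₁ are linearly independent, so a₁b₁ᵀ and a₂b₂ᵀ must span the same plane of matrices: they are the rank-1 matrices of the form x·S₀ + y·S₁.
det(x·S₀ + y·S₁) is −40·x² + 40·y² = (-40)·(x − y)(x + y), vanishing at (x:y) = (1:1) and (1:-1).
M₁ = S₀ + S₁ = [[4, -6], [8, -12]] = 2·[1, 2][2, -3]ᵀ and M₂ = S₀ − S₁ = [[12, 12], [8, 8]] = 4·[3, 2][1, 1]ᵀ, so take a₁ = [1, 2], b₁ = [2, -3], a₂ = [3, 2], b₂ = [1, 1].
Each slice is an integer combination of E₁ = a₁b₁ᵀ and E₂ = a₂b₂ᵀ: S₀ = E₁ + 2·E₂, S₁ = E₁ − 2·E₂; reading off coefficients, c₁ = [1, 1] and c₂ = [2, -2].
Hence T = [1, 2] ∘ [2, -3] ∘ [1, 1] + [3, 2] ∘ [1, 1] ∘ [2, -2], so rank(T) ≤ 2.
These bounds meet, so rank(T) = 2.
Check entry T[0,0,0] = 8: (1)·(2)·(1) + (3)·(1)·(2) = 8.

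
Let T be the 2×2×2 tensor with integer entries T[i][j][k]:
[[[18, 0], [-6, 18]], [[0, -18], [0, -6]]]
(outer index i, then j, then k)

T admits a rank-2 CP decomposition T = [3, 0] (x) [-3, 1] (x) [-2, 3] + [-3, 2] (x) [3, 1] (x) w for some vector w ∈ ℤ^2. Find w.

Subtract the known terms from T to get the rank-1 residual R = [-3, 2] (x) [3, 1] (x) w, so R[i,j,k] = a[i]·b[j]·w[k]. Pick indices with nonzero a[0]·b[0] = (-3)·(3) = -9. Only the fibre through (0,0,·) is needed: R[0,0,:] = T[0,0,:] − Σₗ aₗ[0]bₗ[0]cₗ = [18, 0] − (3)·(-3)·[-2, 3] = [0, 27]. Then w[k] = R[0,0,k] / -9 for each k, giving w = [0, 27] / -9 = [0, -3].

w = [0, -3]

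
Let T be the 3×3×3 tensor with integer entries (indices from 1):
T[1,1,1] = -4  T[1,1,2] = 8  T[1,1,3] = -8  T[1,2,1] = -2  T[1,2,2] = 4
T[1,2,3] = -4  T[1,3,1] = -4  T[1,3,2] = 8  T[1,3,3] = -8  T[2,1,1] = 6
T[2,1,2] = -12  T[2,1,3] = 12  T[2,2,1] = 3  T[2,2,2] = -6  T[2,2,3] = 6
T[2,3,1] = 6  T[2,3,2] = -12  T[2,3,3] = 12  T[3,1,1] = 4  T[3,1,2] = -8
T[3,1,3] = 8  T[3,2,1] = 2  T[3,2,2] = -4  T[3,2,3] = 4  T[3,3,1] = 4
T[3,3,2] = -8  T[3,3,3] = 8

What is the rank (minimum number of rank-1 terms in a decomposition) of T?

1

Lower bound: T ≠ 0 (e.g. T[1,1,1] = -4), so rank(T) ≥ 1.
Upper bound: if T = a ⊗ b ⊗ c then every fibre of T is a multiple of the corresponding factor, so read the factors off the fibres through the nonzero entry T[1,1,1] = -4.
The mode-1 fibre T[:,1,1] = [-4, 6, 4] gives a = (2, -3, -2) (primitive direction); the mode-2 fibre T[1,:,1] = [-4, -2, -4] gives b = (2, 1, 2); then c[k] = T[1,1,k] / (a[1]·b[1]) = [-4, 8, -8] / 4 = (-1, 2, -2).
Expanding (2, -3, -2) ⊗ (2, 1, 2) ⊗ (-1, 2, -2) reproduces all 27 entries of T, so T = (2, -3, -2) ⊗ (2, 1, 2) ⊗ (-1, 2, -2) and rank(T) ≤ 1.
These bounds meet, so rank(T) = 1.
Check entry T[1,1,3] = -8: (2)·(2)·(-2) = -8.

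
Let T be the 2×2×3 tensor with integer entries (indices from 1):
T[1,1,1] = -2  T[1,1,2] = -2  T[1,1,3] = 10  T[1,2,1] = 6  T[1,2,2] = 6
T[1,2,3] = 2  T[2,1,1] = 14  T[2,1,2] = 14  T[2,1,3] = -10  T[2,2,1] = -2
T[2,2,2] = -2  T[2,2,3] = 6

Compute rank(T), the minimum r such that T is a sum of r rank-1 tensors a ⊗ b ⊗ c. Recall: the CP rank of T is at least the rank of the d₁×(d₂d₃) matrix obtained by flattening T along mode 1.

2

Lower bound: the mode-2 unfolding of T (rows indexed by j, columns by (i,k) = (1,1), (1,2), (1,3), (2,1), (2,2), (2,3)) is [[-2, -2, 10, 14, 14, -10], [6, 6, 2, -2, -2, 6]].
There the 2×2 minor on rows j ∈ {1, 2}, columns (i,k) ∈ {(1,1), (1,3)} is det [[-2, 10], [6, 2]] = -64 ≠ 0, so this unfolding has rank ≥ 2; CP rank is at least every unfolding rank, so rank(T) ≥ 2. (Unfolding ranks only ever bound the CP rank from below — rank(T) can be strictly larger than all of them — so the matching upper bound has to come from an explicit 2-term decomposition.)
Upper bound — finding two terms. Write S_k = T[:,:,k] for the frontal slices: S₁ = [[-2, 6], [14, -2]], S₂ = [[-2, 6], [14, -2]], S₃ = [[10, 2], [-10, 6]].
If T = a₁ ⊗ b₁ ⊗ c₁ + a₂ ⊗ b₂ ⊗ c₂ then each S_k = c₁[k]·a₁b₁ᵀ + c₂[k]·a₂b₂ᵀ. S₁ and S₃ are linearly independent, so a₁b₁ᵀ and a₂b₂ᵀ must span the same plane of matrices: they are the rank-1 matrices of the form x·S₁ + y·S₃.
det(x·S₁ + y·S₃) is −80·x² + 80·y² = (-80)·(x − y)(x + y), vanishing at (x:y) = (1:1) and (1:-1).
M₁ = S₁ + S₃ = [[8, 8], [4, 4]] = 4·[2, 1][1, 1]ᵀ and M₂ = S₁ − S₃ = [[-12, 4], [24, -8]] = (-4)·[1, -2][3, -1]ᵀ, so take a₁ = [2, 1], b₁ = [1, 1], a₂ = [1, -2], b₂ = [3, -1].
Each slice is an integer combination of E₁ = a₁b₁ᵀ and E₂ = a₂b₂ᵀ: S₁ = 2·E₁ − 2·E₂, S₂ = 2·E₁ − 2·E₂, S₃ = 2·E₁ + 2·E₂; reading off coefficients, c₁ = [2, 2, 2] and c₂ = [-2, -2, 2].
Hence T = [2, 1] ⊗ [1, 1] ⊗ [2, 2, 2] + [1, -2] ⊗ [3, -1] ⊗ [-2, -2, 2], so rank(T) ≤ 2.
These bounds meet, so rank(T) = 2.
Check entry T[2,2,2] = -2: (1)·(1)·(2) + (-2)·(-1)·(-2) = -2.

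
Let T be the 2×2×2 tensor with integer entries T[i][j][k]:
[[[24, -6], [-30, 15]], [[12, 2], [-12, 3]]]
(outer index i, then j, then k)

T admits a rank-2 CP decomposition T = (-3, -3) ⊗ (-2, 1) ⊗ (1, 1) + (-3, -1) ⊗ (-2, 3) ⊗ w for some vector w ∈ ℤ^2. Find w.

w = (3, -2)

Subtract the known terms from T to get the rank-1 residual R = (-3, -1) ⊗ (-2, 3) ⊗ w, so R[i,j,k] = a[i]·b[j]·w[k]. Pick indices with nonzero a[0]·b[0] = (-3)·(-2) = 6. Only the fibre through (0,0,·) is needed: R[0,0,:] = T[0,0,:] − Σₗ aₗ[0]bₗ[0]cₗ = [24, -6] − (-3)·(-2)·(1, 1) = [18, -12]. Then w[k] = R[0,0,k] / 6 for each k, giving w = [18, -12] / 6 = (3, -2).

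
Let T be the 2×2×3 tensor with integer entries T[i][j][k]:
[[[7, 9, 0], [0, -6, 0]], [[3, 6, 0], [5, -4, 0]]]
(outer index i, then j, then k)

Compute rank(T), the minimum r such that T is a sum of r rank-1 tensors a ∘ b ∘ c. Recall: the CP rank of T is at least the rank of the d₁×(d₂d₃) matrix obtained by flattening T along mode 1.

2

Lower bound: in the mode-3 unfolding of T (rows indexed by k, columns by (i,j)) the 2×2 minor on rows k ∈ {0, 1}, columns (i,j) ∈ {(0,0), (0,1)} is det [[7, 0], [9, -6]] = -42 ≠ 0, so that unfolding has rank ≥ 2 and hence rank(T) ≥ 2 (CP rank is at least every unfolding rank, though it can be larger).
Upper bound: with S_k = T[:,:,k], the two rank-1 terms a₁b₁ᵀ, a₂b₂ᵀ are the rank-1 members of the pencil x·S₀ + y·S₁.
det(x·S₀ + y·S₁) is 35·x² + 35·xy = 35·(x + y)(x), vanishing at (x:y) = (1:-1) and (0:1).
M₁ = S₀ − S₁ = [[-2, 6], [-3, 9]] = −[2, 3][1, -3]ᵀ and M₂ = S₁ = [[9, -6], [6, -4]] = [3, 2][3, -2]ᵀ, so take a₁ = [2, 3], b₁ = [1, -3], a₂ = [3, 2], b₂ = [3, -2].
Each slice is an integer combination of E₁ = a₁b₁ᵀ and E₂ = a₂b₂ᵀ: S₀ = −E₁ + E₂, S₁ = E₂, S₂ = 0; reading off coefficients, c₁ = [-1, 0, 0] and c₂ = [1, 1, 0].
Hence T = [2, 3] ∘ [1, -3] ∘ [-1, 0, 0] + [3, 2] ∘ [3, -2] ∘ [1, 1, 0], so rank(T) ≤ 2.
These bounds meet, so rank(T) = 2.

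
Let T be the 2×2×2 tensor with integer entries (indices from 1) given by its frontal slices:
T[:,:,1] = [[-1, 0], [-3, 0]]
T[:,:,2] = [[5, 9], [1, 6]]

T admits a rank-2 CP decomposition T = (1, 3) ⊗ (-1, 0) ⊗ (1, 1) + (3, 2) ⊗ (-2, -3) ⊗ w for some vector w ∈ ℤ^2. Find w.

w = (0, -1)

Subtract the known terms from T to get the rank-1 residual R = (3, 2) ⊗ (-2, -3) ⊗ w, so R[i,j,k] = a[i]·b[j]·w[k]. Pick indices with nonzero a[1]·b[1] = (3)·(-2) = -6. Only the fibre through (1,1,·) is needed: R[1,1,:] = T[1,1,:] − Σₗ aₗ[1]bₗ[1]cₗ = [-1, 5] − (1)·(-1)·(1, 1) = [0, 6]. Then w[k] = R[1,1,k] / -6 for each k, giving w = [0, 6] / -6 = (0, -1).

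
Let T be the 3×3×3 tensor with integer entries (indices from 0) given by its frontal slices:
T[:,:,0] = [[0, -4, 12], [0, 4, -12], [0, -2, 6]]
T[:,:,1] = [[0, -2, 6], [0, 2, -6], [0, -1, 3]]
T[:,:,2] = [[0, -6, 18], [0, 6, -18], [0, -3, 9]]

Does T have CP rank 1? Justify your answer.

Yes

If T = a ⊗ b ⊗ c then every fibre of T is a multiple of the corresponding factor, so read the factors off the fibres through the nonzero entry T[0,1,0] = -4.
The mode-1 fibre T[:,1,0] = [-4, 4, -2] gives a = [2, -2, 1] (primitive direction); the mode-2 fibre T[0,:,0] = [0, -4, 12] gives b = [0, 1, -3]; then c[k] = T[0,1,k] / (a[0]·b[1]) = [-4, -2, -6] / 2 = [-2, -1, -3].
Expanding [2, -2, 1] ⊗ [0, 1, -3] ⊗ [-2, -1, -3] reproduces all 27 entries of T, so T = [2, -2, 1] ⊗ [0, 1, -3] ⊗ [-2, -1, -3] and rank(T) ≤ 1.
Equivalently every frontal slice T[:,:,k] is c[k] times the rank-1 matrix [2, -2, 1] ⊗ [0, 1, -3]. So T has rank 1 (it is nonzero).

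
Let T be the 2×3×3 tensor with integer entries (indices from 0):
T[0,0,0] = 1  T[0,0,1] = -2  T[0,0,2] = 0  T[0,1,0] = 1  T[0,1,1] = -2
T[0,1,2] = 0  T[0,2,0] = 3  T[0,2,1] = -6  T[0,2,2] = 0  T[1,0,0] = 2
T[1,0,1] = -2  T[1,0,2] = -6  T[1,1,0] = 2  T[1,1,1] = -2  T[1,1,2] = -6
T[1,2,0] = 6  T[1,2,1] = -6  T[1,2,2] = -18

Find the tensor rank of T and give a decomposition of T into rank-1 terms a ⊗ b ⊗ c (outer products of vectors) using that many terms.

rank(T) = 2

Lower bound: in the mode-1 unfolding of T (rows indexed by i, columns by (j,k)) the 2×2 minor on rows i ∈ {0, 1}, columns (j,k) ∈ {(0,0), (0,1)} is det [[1, -2], [2, -2]] = 2 ≠ 0, so that unfolding has rank ≥ 2 and hence rank(T) ≥ 2 (CP rank is at least every unfolding rank, though it can be larger).
Upper bound: T[:,j,:] = b[j]·M for every slice, with b = [1, 1, 3] and M = [[1, -2, 0], [2, -2, -6]] (rows i, columns k).
Splitting M by its rows (i = 0, 1), M = [1, 0][1, -2, 0]ᵀ + [0, 1][2, -2, -6]ᵀ.
Hence T = [1, 0] ⊗ [1, 1, 3] ⊗ [1, -2, 0] + [0, 1] ⊗ [1, 1, 3] ⊗ [2, -2, -6], so rank(T) ≤ 2.
These bounds meet, so rank(T) = 2.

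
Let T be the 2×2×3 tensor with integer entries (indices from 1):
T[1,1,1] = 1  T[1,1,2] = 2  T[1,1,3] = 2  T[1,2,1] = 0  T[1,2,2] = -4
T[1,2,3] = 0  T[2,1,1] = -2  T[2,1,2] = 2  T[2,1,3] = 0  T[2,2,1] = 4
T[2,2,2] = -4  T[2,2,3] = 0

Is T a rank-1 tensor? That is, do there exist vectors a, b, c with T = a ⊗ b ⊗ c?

The mode-3 unfolding of T (rows indexed by k, columns by (i,j) = (1,1), (1,2), (2,1), (2,2)) is [[1, 0, -2, 4], [2, -4, 2, -4], [2, 0, 0, 0]].
There the 3×3 minor on rows k ∈ {1, 2, 3}, columns (i,j) ∈ {(1,1), (1,2), (2,1)} is det [[1, 0, -2], [2, -4, 2], [2, 0, 0]] = -16 ≠ 0, so this unfolding has rank ≥ 3; CP rank is at least every unfolding rank, so rank(T) ≥ 3.
In particular rank(T) ≥ 3 > 1, so T is not rank-1.

No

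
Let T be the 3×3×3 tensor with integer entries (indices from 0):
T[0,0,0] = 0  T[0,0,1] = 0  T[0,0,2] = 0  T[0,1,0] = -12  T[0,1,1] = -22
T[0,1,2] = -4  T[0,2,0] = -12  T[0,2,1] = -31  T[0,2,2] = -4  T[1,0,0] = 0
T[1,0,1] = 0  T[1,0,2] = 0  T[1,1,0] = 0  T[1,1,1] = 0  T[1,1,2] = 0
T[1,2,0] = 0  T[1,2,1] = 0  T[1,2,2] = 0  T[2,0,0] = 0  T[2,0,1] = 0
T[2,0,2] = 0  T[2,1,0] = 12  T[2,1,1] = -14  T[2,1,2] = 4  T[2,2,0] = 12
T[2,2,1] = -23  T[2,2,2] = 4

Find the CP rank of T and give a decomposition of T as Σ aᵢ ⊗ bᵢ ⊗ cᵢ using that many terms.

rank(T) = 2

Lower bound: the mode-3 unfolding of T (rows indexed by k, columns by (i,j) = (0,0), (0,1), (0,2), (1,0), (1,1), (1,2), (2,0), (2,1), (2,2)) is [[0, -12, -12, 0, 0, 0, 0, 12, 12], [0, -22, -31, 0, 0, 0, 0, -14, -23], [0, -4, -4, 0, 0, 0, 0, 4, 4]].
There the 2×2 minor on rows k ∈ {0, 1}, columns (i,j) ∈ {(0,1), (0,2)} is det [[-12, -12], [-22, -31]] = 108 ≠ 0, so this unfolding has rank ≥ 2; CP rank is at least every unfolding rank, so rank(T) ≥ 2. (Unfolding ranks only ever bound the CP rank from below — rank(T) can be strictly larger than all of them — so the matching upper bound has to come from an explicit 2-term decomposition.)
Upper bound — finding two terms. Write S_k = T[:,:,k] for the frontal slices: S₀ = [[0, -12, -12], [0, 0, 0], [0, 12, 12]], S₁ = [[0, -22, -31], [0, 0, 0], [0, -14, -23]], S₂ = [[0, -4, -4], [0, 0, 0], [0, 4, 4]].
If T = a₁ ⊗ b₁ ⊗ c₁ + a₂ ⊗ b₂ ⊗ c₂ then each S_k = c₁[k]·a₁b₁ᵀ + c₂[k]·a₂b₂ᵀ. S₀ and S₁ are linearly independent, so a₁b₁ᵀ and a₂b₂ᵀ must span the same plane of matrices: they are the rank-1 matrices of the form x·S₀ + y·S₁.
The 2×2 minor of x·S₀ + y·S₁ on rows {0,2}, columns {1,2} is 216·xy + 72·y² = 72·(y)(3·x + y), vanishing at (x:y) = (1:0) and (1:-3).
M₁ = S₀ = [[0, -12, -12], [0, 0, 0], [0, 12, 12]] = (-12)·[1, 0, -1][0, 1, 1]ᵀ and M₂ = S₀ − 3·S₁ = [[0, 54, 81], [0, 0, 0], [0, 54, 81]] = 27·[1, 0, 1][0, 2, 3]ᵀ, so take a₁ = [1, 0, -1], b₁ = [0, 1, 1], a₂ = [1, 0, 1], b₂ = [0, 2, 3].
Each slice is an integer combination of E₁ = a₁b₁ᵀ and E₂ = a₂b₂ᵀ: S₀ = −12·E₁, S₁ = −4·E₁ − 9·E₂, S₂ = −4·E₁; reading off coefficients, c₁ = [-12, -4, -4] and c₂ = [0, -9, 0].
Hence T = [1, 0, -1] ⊗ [0, 1, 1] ⊗ [-12, -4, -4] + [1, 0, 1] ⊗ [0, 2, 3] ⊗ [0, -9, 0], so rank(T) ≤ 2.
These bounds meet, so rank(T) = 2.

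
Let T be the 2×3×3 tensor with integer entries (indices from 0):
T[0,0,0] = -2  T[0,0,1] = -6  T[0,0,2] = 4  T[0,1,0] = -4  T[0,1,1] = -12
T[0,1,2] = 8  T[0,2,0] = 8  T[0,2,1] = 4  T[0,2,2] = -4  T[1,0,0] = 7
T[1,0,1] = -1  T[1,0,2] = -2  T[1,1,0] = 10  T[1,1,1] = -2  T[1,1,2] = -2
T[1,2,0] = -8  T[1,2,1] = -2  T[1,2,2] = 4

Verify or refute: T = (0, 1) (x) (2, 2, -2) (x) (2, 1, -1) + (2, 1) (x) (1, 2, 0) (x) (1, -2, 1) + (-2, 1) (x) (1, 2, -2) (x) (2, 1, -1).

No

Reconstruct entry (1,0,1) from the claimed factors: Σₗ aₗ[1]bₗ[0]cₗ[1] = (1)·(2)·(1) + (1)·(1)·(-2) + (1)·(1)·(1) = 1, but T[1,0,1] = -1. The claim is false.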